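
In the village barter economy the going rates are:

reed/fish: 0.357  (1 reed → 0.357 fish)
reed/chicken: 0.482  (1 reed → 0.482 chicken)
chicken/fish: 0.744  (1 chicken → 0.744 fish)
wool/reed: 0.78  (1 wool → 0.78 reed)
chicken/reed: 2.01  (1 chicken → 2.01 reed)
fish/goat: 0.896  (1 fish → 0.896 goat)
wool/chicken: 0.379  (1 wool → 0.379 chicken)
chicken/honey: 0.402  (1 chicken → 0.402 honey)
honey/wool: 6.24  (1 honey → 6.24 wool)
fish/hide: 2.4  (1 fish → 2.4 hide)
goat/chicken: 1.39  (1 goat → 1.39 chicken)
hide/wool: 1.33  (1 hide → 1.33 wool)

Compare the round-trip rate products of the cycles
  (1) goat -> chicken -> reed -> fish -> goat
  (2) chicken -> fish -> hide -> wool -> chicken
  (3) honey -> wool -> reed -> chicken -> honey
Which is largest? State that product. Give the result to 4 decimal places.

(1) 1.39 × 2.01 × 0.357 × 0.896 = 0.89369
(2) 0.744 × 2.4 × 1.33 × 0.379 = 0.90007
(3) 6.24 × 0.78 × 0.482 × 0.402 = 0.94309
Highest is cycle (3) at 0.9431 (≤1, no arbitrage).

0.9431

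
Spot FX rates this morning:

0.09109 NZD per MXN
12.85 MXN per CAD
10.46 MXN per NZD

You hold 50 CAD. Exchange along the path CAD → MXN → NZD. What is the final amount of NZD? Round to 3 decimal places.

50 CAD × 12.85 = 642.5 MXN
642.5 MXN × 0.09109 = 58.525325 NZD

58.525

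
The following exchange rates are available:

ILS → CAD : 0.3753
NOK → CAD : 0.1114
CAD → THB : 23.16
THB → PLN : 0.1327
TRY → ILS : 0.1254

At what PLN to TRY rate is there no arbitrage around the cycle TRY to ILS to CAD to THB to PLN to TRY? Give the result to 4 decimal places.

Known legs of the cycle: 0.1254 × 0.3753 × 23.16 × 0.1327 = 0.14463905604984
For no arbitrage the full-cycle product must be 1, so the missing rate is 1 / 0.14463905604984 ≈ 6.913762.

6.9138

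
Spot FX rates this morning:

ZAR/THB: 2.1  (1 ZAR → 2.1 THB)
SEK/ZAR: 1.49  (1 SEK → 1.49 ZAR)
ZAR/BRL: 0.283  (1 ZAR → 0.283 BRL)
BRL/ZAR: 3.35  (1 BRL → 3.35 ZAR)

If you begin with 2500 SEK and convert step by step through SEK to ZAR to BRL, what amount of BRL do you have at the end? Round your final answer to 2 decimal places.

1054.18

2500 SEK × 1.49 = 3725 ZAR
3725 ZAR × 0.283 = 1054.175 BRL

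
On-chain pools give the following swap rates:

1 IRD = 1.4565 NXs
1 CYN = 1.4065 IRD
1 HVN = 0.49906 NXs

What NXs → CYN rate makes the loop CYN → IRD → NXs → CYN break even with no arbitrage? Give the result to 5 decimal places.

Known legs of the cycle: 1.4065 × 1.4565 = 2.04856725
For no arbitrage the full-cycle product must be 1, so the missing rate is 1 / 2.04856725 ≈ 0.4881460.

0.48815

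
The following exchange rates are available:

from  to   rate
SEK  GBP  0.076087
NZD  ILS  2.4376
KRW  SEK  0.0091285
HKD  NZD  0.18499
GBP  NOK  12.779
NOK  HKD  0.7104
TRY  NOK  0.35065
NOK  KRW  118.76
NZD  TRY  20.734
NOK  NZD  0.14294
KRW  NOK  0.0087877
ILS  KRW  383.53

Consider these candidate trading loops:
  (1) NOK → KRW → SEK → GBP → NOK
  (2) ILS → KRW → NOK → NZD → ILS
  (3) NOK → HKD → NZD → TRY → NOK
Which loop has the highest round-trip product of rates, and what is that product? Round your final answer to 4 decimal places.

(1) 118.76 × 0.0091285 × 0.076087 × 12.779 = 1.05409
(2) 383.53 × 0.0087877 × 0.14294 × 2.4376 = 1.17433
(3) 0.7104 × 0.18499 × 20.734 × 0.35065 = 0.95545
Highest is cycle (2) at 1.1743 (>1, arbitrage).

1.1743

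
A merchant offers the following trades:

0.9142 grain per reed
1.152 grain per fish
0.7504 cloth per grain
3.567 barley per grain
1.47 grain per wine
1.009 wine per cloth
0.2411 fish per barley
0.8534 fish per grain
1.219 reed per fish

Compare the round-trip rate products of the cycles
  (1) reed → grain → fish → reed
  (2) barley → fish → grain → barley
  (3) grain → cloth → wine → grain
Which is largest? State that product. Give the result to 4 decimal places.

1.1130

(1) 0.9142 × 0.8534 × 1.219 = 0.95104
(2) 0.2411 × 1.152 × 3.567 = 0.99072
(3) 0.7504 × 1.009 × 1.47 = 1.11302
Highest is cycle (3) at 1.1130 (>1, arbitrage).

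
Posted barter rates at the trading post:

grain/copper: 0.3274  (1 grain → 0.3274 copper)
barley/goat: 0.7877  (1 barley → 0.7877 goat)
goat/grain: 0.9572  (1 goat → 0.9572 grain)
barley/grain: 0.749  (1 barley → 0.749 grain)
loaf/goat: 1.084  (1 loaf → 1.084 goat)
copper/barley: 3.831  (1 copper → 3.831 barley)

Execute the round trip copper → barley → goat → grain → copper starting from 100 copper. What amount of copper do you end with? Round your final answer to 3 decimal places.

94.570

100 copper × 3.831 = 383.1 barley
383.1 barley × 0.7877 = 301.76787 goat
301.76787 goat × 0.9572 = 288.852205164 grain
288.852205164 grain × 0.3274 = 94.5702119706936 copper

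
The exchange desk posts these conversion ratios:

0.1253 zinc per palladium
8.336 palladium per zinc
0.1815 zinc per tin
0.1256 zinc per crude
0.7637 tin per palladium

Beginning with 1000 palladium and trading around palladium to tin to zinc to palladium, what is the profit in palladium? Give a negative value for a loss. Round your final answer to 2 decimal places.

1000 palladium × 0.7637 = 763.7 tin
763.7 tin × 0.1815 = 138.61155 zinc
138.61155 zinc × 8.336 = 1155.4658808 palladium
Net change: 1155.4658808 − 1000 = 155.4658808 palladium

155.47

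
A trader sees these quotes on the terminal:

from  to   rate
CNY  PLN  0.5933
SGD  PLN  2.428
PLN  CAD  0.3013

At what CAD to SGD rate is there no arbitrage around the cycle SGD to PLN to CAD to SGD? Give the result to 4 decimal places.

Known legs of the cycle: 2.428 × 0.3013 = 0.7315564
For no arbitrage the full-cycle product must be 1, so the missing rate is 1 / 0.7315564 ≈ 1.366949.

1.3669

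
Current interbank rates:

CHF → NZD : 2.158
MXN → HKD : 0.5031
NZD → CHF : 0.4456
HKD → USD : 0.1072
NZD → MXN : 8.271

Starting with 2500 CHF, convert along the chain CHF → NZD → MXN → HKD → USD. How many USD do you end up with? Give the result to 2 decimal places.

2500 CHF × 2.158 = 5395 NZD
5395 NZD × 8.271 = 44622.045 MXN
44622.045 MXN × 0.5031 = 22449.3508395 HKD
22449.3508395 HKD × 0.1072 = 2406.5704099944 USD

2406.57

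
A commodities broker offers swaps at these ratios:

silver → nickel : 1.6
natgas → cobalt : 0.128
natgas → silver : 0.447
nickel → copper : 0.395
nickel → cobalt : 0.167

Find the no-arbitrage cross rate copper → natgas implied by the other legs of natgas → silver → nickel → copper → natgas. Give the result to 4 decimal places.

3.5398

Known legs of the cycle: 0.447 × 1.6 × 0.395 = 0.282504
For no arbitrage the full-cycle product must be 1, so the missing rate is 1 / 0.282504 ≈ 3.539773.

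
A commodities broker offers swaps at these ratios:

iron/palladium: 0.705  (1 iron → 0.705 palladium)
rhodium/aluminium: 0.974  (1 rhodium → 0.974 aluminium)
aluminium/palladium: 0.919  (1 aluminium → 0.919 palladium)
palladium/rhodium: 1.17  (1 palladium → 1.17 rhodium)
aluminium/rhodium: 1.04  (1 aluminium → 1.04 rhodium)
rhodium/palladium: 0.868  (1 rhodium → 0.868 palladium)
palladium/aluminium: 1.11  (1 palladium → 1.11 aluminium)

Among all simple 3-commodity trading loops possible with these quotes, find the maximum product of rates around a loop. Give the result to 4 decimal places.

palladium→rhodium→aluminium→palladium: 1.17 × 0.974 × 0.919 = 1.04727
palladium→aluminium→rhodium→palladium: 1.11 × 1.04 × 0.868 = 1.00202
Maximum is palladium→rhodium→aluminium→palladium at 1.0473; arbitrage exists.

1.0473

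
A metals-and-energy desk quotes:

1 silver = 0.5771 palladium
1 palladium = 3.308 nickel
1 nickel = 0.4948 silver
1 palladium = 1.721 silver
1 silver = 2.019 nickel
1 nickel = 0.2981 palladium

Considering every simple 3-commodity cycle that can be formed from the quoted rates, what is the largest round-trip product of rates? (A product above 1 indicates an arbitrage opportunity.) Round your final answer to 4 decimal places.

1.0358

silver→nickel→palladium→silver: 2.019 × 0.2981 × 1.721 = 1.03581
silver→palladium→nickel→silver: 0.5771 × 3.308 × 0.4948 = 0.94460
Maximum is silver→nickel→palladium→silver at 1.0358; arbitrage exists.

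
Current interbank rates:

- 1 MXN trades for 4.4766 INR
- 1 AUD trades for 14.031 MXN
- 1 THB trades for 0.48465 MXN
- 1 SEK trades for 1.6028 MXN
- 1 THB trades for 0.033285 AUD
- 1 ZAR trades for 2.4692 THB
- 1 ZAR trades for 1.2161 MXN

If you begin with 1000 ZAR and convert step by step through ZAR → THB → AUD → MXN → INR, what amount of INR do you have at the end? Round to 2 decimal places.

1000 ZAR × 2.4692 = 2469.2 THB
2469.2 THB × 0.033285 = 82.187322 AUD
82.187322 AUD × 14.031 = 1153.170314982 MXN
1153.170314982 MXN × 4.4766 = 5162.2822320484212 INR

5162.28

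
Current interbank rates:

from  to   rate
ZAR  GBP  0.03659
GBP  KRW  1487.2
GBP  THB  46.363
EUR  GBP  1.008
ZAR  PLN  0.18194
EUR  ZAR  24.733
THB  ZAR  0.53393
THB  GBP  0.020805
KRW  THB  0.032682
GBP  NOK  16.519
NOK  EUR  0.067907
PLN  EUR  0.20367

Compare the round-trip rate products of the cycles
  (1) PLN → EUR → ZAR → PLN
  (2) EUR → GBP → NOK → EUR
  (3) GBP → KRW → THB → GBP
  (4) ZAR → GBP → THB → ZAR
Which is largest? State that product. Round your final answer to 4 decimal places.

(1) 0.20367 × 24.733 × 0.18194 = 0.91650
(2) 1.008 × 16.519 × 0.067907 = 1.13073
(3) 1487.2 × 0.032682 × 0.020805 = 1.01122
(4) 0.03659 × 46.363 × 0.53393 = 0.90577
Highest is cycle (2) at 1.1307 (>1, arbitrage).

1.1307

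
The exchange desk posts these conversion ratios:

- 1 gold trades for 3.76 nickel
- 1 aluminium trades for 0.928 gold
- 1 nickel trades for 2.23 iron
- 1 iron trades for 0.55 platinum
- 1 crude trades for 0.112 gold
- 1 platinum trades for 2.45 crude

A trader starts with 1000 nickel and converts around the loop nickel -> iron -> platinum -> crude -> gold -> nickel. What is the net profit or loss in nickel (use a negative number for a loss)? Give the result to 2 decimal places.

1000 nickel × 2.23 = 2230 iron
2230 iron × 0.55 = 1226.5 platinum
1226.5 platinum × 2.45 = 3004.925 crude
3004.925 crude × 0.112 = 336.5516 gold
336.5516 gold × 3.76 = 1265.434016 nickel
Net change: 1265.434016 − 1000 = 265.434016 nickel

265.43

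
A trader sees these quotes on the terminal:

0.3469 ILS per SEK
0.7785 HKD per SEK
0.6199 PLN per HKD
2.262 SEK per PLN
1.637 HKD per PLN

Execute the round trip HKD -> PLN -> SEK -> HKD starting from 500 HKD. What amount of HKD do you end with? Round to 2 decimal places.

545.81

500 HKD × 0.6199 = 309.95 PLN
309.95 PLN × 2.262 = 701.1069 SEK
701.1069 SEK × 0.7785 = 545.81172165 HKD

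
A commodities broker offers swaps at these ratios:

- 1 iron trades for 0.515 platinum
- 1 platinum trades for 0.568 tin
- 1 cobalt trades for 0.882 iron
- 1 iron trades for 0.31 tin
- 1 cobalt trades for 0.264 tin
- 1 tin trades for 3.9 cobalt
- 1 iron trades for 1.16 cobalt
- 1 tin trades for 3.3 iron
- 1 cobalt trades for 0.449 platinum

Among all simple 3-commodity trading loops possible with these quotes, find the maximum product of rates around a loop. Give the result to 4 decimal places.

1.0663

cobalt→iron→tin→cobalt: 0.882 × 0.31 × 3.9 = 1.06634
cobalt→tin→iron→cobalt: 0.264 × 3.3 × 1.16 = 1.01059
cobalt→platinum→tin→cobalt: 0.449 × 0.568 × 3.9 = 0.99462
iron→platinum→tin→iron: 0.515 × 0.568 × 3.3 = 0.96532
Maximum is cobalt→iron→tin→cobalt at 1.0663; arbitrage exists.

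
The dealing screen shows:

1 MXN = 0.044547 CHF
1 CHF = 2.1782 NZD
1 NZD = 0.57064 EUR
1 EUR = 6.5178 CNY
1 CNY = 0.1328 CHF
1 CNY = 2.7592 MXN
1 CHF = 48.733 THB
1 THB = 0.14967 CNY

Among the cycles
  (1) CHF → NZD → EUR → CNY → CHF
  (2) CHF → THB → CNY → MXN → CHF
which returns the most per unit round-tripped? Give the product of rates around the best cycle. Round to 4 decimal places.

(1) 2.1782 × 0.57064 × 6.5178 × 0.1328 = 1.07587
(2) 48.733 × 0.14967 × 2.7592 × 0.044547 = 0.89652
Highest is cycle (1) at 1.0759 (>1, arbitrage).

1.0759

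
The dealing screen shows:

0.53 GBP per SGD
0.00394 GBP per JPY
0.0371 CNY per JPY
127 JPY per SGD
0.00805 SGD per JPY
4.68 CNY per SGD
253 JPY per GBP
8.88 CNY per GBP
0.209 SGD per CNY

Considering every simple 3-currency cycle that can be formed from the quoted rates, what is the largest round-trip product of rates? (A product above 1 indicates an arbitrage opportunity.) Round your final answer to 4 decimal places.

GBP→JPY→SGD→GBP: 253 × 0.00805 × 0.53 = 1.07942
CNY→SGD→JPY→CNY: 0.209 × 127 × 0.0371 = 0.98475
GBP→CNY→SGD→GBP: 8.88 × 0.209 × 0.53 = 0.98364
Maximum is GBP→JPY→SGD→GBP at 1.0794; arbitrage exists.

1.0794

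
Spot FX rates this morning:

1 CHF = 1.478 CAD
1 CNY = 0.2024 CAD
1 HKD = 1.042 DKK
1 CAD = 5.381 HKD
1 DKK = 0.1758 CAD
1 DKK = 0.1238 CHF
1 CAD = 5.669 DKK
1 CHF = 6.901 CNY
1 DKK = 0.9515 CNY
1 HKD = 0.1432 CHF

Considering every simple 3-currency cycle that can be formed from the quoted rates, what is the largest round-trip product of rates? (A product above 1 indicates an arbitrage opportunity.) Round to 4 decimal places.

1.1389

CAD→HKD→CHF→CAD: 5.381 × 0.1432 × 1.478 = 1.13889
DKK→CNY→CAD→DKK: 0.9515 × 0.2024 × 5.669 = 1.09176
DKK→CHF→CAD→DKK: 0.1238 × 1.478 × 5.669 = 1.03729
DKK→CAD→HKD→DKK: 0.1758 × 5.381 × 1.042 = 0.98571
Maximum is CAD→HKD→CHF→CAD at 1.1389; arbitrage exists.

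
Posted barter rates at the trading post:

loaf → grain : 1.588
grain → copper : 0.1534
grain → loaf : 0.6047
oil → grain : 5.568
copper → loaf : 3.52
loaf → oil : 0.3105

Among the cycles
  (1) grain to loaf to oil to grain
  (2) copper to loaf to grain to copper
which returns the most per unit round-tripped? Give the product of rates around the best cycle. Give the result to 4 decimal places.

1.0454

(1) 0.6047 × 0.3105 × 5.568 = 1.04544
(2) 3.52 × 1.588 × 0.1534 = 0.85747
Highest is cycle (1) at 1.0454 (>1, arbitrage).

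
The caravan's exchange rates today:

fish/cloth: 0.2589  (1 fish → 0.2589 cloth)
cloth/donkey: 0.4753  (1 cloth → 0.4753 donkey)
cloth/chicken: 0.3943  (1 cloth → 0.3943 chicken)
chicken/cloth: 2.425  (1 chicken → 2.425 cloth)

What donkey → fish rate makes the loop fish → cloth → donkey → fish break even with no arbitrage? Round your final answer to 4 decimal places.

8.1264

Known legs of the cycle: 0.2589 × 0.4753 = 0.12305517
For no arbitrage the full-cycle product must be 1, so the missing rate is 1 / 0.12305517 ≈ 8.126436.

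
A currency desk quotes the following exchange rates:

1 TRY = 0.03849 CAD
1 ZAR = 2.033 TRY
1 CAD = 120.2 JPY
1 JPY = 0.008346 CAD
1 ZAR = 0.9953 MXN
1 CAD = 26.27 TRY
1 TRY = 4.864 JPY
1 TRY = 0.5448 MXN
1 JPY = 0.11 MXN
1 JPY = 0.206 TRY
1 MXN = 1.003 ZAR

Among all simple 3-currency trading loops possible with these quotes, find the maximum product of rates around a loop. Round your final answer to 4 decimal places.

TRY→MXN→ZAR→TRY: 0.5448 × 1.003 × 2.033 = 1.11090
JPY→CAD→TRY→JPY: 0.008346 × 26.27 × 4.864 = 1.06643
JPY→TRY→CAD→JPY: 0.206 × 0.03849 × 120.2 = 0.95306
Maximum is TRY→MXN→ZAR→TRY at 1.1109; arbitrage exists.

1.1109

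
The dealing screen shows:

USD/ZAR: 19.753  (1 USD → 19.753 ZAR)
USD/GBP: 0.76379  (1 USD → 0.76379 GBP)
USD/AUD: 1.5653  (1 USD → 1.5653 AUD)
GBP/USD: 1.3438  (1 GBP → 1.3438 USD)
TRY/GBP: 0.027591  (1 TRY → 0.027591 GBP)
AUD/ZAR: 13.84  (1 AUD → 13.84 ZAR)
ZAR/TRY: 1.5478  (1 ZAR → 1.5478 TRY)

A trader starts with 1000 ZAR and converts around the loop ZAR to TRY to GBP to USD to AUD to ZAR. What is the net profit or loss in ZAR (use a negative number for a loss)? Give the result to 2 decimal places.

243.23

1000 ZAR × 1.5478 = 1547.8 TRY
1547.8 TRY × 0.027591 = 42.7053498 GBP
42.7053498 GBP × 1.3438 = 57.38744906124 USD
57.38744906124 USD × 1.5653 = 89.828574015558972 AUD
89.828574015558972 AUD × 13.84 = 1243.22746437533617248 ZAR
Net change: 1243.22746437533617248 − 1000 = 243.22746437533617248 ZAR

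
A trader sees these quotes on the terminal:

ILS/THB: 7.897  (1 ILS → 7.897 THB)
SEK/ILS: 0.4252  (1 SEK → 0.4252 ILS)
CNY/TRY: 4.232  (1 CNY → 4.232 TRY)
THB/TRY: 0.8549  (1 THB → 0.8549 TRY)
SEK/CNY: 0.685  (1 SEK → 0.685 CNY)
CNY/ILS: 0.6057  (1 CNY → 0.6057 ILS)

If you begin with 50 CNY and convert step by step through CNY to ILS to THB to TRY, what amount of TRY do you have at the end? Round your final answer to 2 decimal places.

204.46

50 CNY × 0.6057 = 30.285 ILS
30.285 ILS × 7.897 = 239.160645 THB
239.160645 THB × 0.8549 = 204.4584354105 TRY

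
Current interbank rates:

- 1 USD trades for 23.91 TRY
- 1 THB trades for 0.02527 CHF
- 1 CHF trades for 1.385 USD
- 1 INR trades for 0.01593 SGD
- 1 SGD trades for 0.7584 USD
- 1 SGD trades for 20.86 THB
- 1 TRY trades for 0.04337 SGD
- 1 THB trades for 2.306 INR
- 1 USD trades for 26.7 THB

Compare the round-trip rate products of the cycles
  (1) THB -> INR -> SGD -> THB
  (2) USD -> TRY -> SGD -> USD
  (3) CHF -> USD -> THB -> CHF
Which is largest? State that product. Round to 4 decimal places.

0.9345

(1) 2.306 × 0.01593 × 20.86 = 0.76628
(2) 23.91 × 0.04337 × 0.7584 = 0.78644
(3) 1.385 × 26.7 × 0.02527 = 0.93447
Highest is cycle (3) at 0.9345 (≤1, no arbitrage).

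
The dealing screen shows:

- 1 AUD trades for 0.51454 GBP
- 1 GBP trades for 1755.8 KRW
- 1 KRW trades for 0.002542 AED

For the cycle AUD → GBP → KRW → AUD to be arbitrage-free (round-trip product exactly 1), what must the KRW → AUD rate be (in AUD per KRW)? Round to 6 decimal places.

Known legs of the cycle: 0.51454 × 1755.8 = 903.429332
For no arbitrage the full-cycle product must be 1, so the missing rate is 1 / 903.429332 ≈ 0.00110689.

0.001107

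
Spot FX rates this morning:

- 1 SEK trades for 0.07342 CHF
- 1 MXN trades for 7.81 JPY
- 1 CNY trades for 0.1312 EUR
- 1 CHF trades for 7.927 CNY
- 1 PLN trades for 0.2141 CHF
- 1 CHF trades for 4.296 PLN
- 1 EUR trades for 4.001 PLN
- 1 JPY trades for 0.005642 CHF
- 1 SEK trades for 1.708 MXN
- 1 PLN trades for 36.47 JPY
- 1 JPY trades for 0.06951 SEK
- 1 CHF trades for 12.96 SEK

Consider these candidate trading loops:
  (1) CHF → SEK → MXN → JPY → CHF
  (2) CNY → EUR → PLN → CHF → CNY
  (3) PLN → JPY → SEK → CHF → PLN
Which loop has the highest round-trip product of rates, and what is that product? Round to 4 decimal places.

0.9754

(1) 12.96 × 1.708 × 7.81 × 0.005642 = 0.97539
(2) 0.1312 × 4.001 × 0.2141 × 7.927 = 0.89090
(3) 36.47 × 0.06951 × 0.07342 × 4.296 = 0.79958
Highest is cycle (1) at 0.9754 (≤1, no arbitrage).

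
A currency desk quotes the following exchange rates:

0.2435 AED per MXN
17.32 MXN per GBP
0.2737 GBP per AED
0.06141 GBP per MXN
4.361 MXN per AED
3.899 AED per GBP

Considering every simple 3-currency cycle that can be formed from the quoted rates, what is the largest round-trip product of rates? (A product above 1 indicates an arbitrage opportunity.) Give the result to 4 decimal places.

MXN→AED→GBP→MXN: 0.2435 × 0.2737 × 17.32 = 1.15431
MXN→GBP→AED→MXN: 0.06141 × 3.899 × 4.361 = 1.04419
Maximum is MXN→AED→GBP→MXN at 1.1543; arbitrage exists.

1.1543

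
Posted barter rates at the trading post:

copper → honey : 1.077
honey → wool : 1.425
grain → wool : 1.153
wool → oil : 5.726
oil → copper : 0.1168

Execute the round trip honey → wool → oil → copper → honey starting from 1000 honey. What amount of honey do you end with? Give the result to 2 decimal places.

1026.42

1000 honey × 1.425 = 1425 wool
1425 wool × 5.726 = 8159.55 oil
8159.55 oil × 0.1168 = 953.03544 copper
953.03544 copper × 1.077 = 1026.41916888 honey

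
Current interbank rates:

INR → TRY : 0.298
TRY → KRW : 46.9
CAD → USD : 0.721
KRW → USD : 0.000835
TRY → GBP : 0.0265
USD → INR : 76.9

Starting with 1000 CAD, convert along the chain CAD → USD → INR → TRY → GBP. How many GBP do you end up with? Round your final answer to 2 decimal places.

1000 CAD × 0.721 = 721 USD
721 USD × 76.9 = 55444.9 INR
55444.9 INR × 0.298 = 16522.5802 TRY
16522.5802 TRY × 0.0265 = 437.8483753 GBP

437.85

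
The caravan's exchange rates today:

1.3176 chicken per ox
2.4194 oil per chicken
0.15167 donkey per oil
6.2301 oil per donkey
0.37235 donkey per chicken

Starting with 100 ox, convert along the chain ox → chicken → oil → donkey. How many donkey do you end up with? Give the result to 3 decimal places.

100 ox × 1.3176 = 131.76 chicken
131.76 chicken × 2.4194 = 318.780144 oil
318.780144 oil × 0.15167 = 48.34938444048 donkey

48.349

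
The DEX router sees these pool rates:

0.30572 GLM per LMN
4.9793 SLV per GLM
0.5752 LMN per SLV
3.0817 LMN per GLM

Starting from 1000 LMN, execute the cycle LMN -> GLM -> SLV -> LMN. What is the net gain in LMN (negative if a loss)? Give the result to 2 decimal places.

1000 LMN × 0.30572 = 305.72 GLM
305.72 GLM × 4.9793 = 1522.271596 SLV
1522.271596 SLV × 0.5752 = 875.6106220192 LMN
Net change: 875.6106220192 − 1000 = -124.3893779808 LMN

-124.39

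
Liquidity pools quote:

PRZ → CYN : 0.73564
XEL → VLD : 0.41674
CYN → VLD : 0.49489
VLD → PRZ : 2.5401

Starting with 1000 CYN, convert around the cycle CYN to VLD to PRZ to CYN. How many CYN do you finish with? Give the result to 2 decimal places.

1000 CYN × 0.49489 = 494.89 VLD
494.89 VLD × 2.5401 = 1257.070089 PRZ
1257.070089 PRZ × 0.73564 = 924.75104027196 CYN

924.75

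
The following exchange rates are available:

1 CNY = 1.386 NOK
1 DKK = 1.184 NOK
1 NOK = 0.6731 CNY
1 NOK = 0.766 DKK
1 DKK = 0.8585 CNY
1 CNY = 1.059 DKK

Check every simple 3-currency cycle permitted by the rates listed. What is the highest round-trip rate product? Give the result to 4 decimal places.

0.9114

DKK→CNY→NOK→DKK: 0.8585 × 1.386 × 0.766 = 0.91145
DKK→NOK→CNY→DKK: 1.184 × 0.6731 × 1.059 = 0.84397
Maximum is DKK→CNY→NOK→DKK at 0.9114; no arbitrage — every cycle loses value.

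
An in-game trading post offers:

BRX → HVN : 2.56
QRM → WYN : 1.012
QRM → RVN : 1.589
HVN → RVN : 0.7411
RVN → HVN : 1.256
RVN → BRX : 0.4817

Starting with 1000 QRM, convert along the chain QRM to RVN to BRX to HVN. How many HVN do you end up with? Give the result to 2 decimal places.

1000 QRM × 1.589 = 1589 RVN
1589 RVN × 0.4817 = 765.4213 BRX
765.4213 BRX × 2.56 = 1959.478528 HVN

1959.48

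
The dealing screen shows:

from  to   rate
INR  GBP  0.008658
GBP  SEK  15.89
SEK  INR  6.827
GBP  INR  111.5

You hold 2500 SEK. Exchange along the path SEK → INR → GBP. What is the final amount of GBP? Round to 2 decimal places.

147.77

2500 SEK × 6.827 = 17067.5 INR
17067.5 INR × 0.008658 = 147.770415 GBP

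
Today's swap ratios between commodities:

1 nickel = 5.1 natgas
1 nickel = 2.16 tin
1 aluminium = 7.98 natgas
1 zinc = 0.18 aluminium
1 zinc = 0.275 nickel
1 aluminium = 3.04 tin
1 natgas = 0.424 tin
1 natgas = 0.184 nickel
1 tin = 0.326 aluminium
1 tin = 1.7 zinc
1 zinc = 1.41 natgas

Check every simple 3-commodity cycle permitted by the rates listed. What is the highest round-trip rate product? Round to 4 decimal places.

1.1030

natgas→tin→aluminium→natgas: 0.424 × 0.326 × 7.98 = 1.10303
natgas→tin→zinc→natgas: 0.424 × 1.7 × 1.41 = 1.01633
zinc→nickel→tin→zinc: 0.275 × 2.16 × 1.7 = 1.00980
zinc→aluminium→tin→zinc: 0.18 × 3.04 × 1.7 = 0.93024
Maximum is natgas→tin→aluminium→natgas at 1.1030; arbitrage exists.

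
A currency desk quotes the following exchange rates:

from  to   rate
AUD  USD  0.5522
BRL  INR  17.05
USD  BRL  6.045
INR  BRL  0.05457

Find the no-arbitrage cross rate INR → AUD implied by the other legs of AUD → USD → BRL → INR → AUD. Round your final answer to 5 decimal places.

Known legs of the cycle: 0.5522 × 6.045 × 17.05 = 56.91373545
For no arbitrage the full-cycle product must be 1, so the missing rate is 1 / 56.91373545 ≈ 0.0175705.

0.01757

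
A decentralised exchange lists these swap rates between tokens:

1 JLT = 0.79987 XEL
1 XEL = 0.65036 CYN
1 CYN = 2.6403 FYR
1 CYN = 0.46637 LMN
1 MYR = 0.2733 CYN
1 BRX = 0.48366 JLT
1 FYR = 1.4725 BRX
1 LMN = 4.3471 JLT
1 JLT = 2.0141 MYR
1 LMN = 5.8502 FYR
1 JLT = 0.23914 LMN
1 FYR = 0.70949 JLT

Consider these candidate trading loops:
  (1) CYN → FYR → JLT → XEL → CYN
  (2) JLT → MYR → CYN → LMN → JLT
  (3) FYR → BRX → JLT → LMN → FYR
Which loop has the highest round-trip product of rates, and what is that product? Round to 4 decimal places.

(1) 2.6403 × 0.70949 × 0.79987 × 0.65036 = 0.97448
(2) 2.0141 × 0.2733 × 0.46637 × 4.3471 = 1.11597
(3) 1.4725 × 0.48366 × 0.23914 × 5.8502 = 0.99636
Highest is cycle (2) at 1.1160 (>1, arbitrage).

1.1160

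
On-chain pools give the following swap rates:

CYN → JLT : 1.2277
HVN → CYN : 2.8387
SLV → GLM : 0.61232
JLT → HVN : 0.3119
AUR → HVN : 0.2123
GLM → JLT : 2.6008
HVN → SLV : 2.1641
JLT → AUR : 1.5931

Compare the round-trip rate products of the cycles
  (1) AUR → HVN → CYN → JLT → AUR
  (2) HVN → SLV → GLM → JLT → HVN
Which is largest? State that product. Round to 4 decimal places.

1.1787

(1) 0.2123 × 2.8387 × 1.2277 × 1.5931 = 1.17870
(2) 2.1641 × 0.61232 × 2.6008 × 0.3119 = 1.07492
Highest is cycle (1) at 1.1787 (>1, arbitrage).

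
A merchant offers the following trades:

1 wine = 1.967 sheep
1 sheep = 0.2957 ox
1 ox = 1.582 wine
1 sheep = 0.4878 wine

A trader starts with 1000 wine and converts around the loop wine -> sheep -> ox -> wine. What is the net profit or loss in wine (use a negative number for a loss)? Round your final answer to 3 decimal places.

-79.843

1000 wine × 1.967 = 1967 sheep
1967 sheep × 0.2957 = 581.6419 ox
581.6419 ox × 1.582 = 920.1574858 wine
Net change: 920.1574858 − 1000 = -79.8425142 wine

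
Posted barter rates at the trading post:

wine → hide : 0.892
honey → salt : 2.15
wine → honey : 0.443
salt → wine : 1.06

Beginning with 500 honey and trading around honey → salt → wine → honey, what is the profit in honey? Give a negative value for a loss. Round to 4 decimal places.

4.7985

500 honey × 2.15 = 1075 salt
1075 salt × 1.06 = 1139.5 wine
1139.5 wine × 0.443 = 504.7985 honey
Net change: 504.7985 − 500 = 4.7985 honey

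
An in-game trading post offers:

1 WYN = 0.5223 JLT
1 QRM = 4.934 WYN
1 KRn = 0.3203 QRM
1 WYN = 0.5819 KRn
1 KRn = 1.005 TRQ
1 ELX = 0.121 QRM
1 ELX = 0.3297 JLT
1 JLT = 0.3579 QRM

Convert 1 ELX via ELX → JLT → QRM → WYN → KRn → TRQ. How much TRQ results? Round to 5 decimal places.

1 ELX × 0.3297 = 0.3297 JLT
0.3297 JLT × 0.3579 = 0.11799963 QRM
0.11799963 QRM × 4.934 = 0.58221017442 WYN
0.58221017442 WYN × 0.5819 = 0.338788100494998 KRn
0.338788100494998 KRn × 1.005 = 0.34048204099747299 TRQ

0.34048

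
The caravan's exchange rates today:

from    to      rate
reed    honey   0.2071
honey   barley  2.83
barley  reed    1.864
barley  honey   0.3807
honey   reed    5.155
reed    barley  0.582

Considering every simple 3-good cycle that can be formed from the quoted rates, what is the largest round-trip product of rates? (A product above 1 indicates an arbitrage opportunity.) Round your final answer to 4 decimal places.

1.1422

honey→reed→barley→honey: 5.155 × 0.582 × 0.3807 = 1.14218
honey→barley→reed→honey: 2.83 × 1.864 × 0.2071 = 1.09248
Maximum is honey→reed→barley→honey at 1.1422; arbitrage exists.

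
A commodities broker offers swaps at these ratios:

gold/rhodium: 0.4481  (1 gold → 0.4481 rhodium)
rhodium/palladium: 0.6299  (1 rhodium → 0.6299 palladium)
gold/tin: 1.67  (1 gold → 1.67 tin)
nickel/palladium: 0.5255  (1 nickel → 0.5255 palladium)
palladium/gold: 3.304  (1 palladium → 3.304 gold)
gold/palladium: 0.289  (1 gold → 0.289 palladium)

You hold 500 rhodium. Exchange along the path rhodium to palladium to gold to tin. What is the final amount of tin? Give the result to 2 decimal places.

1737.79

500 rhodium × 0.6299 = 314.95 palladium
314.95 palladium × 3.304 = 1040.5948 gold
1040.5948 gold × 1.67 = 1737.793316 tin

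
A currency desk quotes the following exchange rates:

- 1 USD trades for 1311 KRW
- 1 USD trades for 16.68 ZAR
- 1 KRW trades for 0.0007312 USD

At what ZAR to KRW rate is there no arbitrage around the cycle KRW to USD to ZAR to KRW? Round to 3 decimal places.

81.991

Known legs of the cycle: 0.0007312 × 16.68 = 0.012196416
For no arbitrage the full-cycle product must be 1, so the missing rate is 1 / 0.012196416 ≈ 81.99130.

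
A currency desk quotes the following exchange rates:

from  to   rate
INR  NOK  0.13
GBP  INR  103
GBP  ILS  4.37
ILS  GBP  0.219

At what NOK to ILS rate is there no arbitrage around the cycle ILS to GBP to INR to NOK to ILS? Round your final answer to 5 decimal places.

0.34102

Known legs of the cycle: 0.219 × 103 × 0.13 = 2.93241
For no arbitrage the full-cycle product must be 1, so the missing rate is 1 / 2.93241 ≈ 0.3410164.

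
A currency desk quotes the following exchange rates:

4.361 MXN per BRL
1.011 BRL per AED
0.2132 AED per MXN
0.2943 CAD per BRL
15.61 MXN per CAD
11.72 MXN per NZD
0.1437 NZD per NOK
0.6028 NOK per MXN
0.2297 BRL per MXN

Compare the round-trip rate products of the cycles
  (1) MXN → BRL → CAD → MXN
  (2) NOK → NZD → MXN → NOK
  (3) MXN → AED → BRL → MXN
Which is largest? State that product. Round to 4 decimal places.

1.0552

(1) 0.2297 × 0.2943 × 15.61 = 1.05525
(2) 0.1437 × 11.72 × 0.6028 = 1.01521
(3) 0.2132 × 1.011 × 4.361 = 0.93999
Highest is cycle (1) at 1.0552 (>1, arbitrage).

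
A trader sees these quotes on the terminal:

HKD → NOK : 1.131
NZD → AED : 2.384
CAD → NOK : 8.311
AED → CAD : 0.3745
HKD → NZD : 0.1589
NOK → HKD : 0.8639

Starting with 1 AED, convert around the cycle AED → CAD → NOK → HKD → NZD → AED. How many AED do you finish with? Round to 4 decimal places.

1 AED × 0.3745 = 0.3745 CAD
0.3745 CAD × 8.311 = 3.1124695 NOK
3.1124695 NOK × 0.8639 = 2.68886240105 HKD
2.68886240105 HKD × 0.1589 = 0.427260235526845 NZD
0.427260235526845 NZD × 2.384 = 1.01858840149599848 AED

1.0186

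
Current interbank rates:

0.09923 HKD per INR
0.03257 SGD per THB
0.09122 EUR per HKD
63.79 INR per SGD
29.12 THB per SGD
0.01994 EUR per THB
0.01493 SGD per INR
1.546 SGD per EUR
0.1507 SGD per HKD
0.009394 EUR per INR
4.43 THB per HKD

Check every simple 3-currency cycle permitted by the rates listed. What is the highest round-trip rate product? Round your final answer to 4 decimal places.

INR→HKD→SGD→INR: 0.09923 × 0.1507 × 63.79 = 0.95391
INR→EUR→SGD→INR: 0.009394 × 1.546 × 63.79 = 0.92643
SGD→THB→EUR→SGD: 29.12 × 0.01994 × 1.546 = 0.89769
Maximum is INR→HKD→SGD→INR at 0.9539; no arbitrage — every cycle loses value.

0.9539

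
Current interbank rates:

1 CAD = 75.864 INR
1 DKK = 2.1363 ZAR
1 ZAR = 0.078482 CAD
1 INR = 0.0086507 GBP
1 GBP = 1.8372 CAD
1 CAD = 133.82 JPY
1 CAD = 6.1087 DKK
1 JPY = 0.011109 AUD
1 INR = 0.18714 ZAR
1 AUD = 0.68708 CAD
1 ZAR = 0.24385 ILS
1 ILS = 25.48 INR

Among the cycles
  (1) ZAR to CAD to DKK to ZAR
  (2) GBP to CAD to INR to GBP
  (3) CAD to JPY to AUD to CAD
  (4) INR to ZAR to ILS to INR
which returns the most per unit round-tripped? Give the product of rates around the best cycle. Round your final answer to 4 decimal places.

(1) 0.078482 × 6.1087 × 2.1363 = 1.02419
(2) 1.8372 × 75.864 × 0.0086507 = 1.20571
(3) 133.82 × 0.011109 × 0.68708 = 1.02142
(4) 0.18714 × 0.24385 × 25.48 = 1.16276
Highest is cycle (2) at 1.2057 (>1, arbitrage).

1.2057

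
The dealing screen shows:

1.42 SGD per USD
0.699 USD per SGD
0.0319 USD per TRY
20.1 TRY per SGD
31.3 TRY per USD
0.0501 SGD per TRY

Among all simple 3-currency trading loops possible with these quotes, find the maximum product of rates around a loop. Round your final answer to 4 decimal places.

USD→TRY→SGD→USD: 31.3 × 0.0501 × 0.699 = 1.09612
USD→SGD→TRY→USD: 1.42 × 20.1 × 0.0319 = 0.91049
Maximum is USD→TRY→SGD→USD at 1.0961; arbitrage exists.

1.0961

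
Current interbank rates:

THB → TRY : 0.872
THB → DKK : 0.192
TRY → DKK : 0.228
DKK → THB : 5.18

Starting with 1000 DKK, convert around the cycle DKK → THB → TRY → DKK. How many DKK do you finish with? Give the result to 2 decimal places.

1000 DKK × 5.18 = 5180 THB
5180 THB × 0.872 = 4516.96 TRY
4516.96 TRY × 0.228 = 1029.86688 DKK

1029.87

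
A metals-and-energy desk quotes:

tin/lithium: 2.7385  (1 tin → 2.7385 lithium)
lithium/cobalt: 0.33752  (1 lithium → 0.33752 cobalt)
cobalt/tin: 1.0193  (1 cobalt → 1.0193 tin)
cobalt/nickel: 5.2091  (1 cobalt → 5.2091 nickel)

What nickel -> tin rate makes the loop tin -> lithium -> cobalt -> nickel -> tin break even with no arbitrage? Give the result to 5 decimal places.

0.20769

Known legs of the cycle: 2.7385 × 0.33752 × 5.2091 = 4.814763420532
For no arbitrage the full-cycle product must be 1, so the missing rate is 1 / 4.814763420532 ≈ 0.2076945.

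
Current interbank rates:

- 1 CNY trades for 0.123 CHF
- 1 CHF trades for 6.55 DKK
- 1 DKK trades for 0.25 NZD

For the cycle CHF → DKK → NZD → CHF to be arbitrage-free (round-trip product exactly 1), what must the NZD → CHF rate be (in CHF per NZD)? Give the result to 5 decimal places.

Known legs of the cycle: 6.55 × 0.25 = 1.6375
For no arbitrage the full-cycle product must be 1, so the missing rate is 1 / 1.6375 ≈ 0.6106870.

0.61069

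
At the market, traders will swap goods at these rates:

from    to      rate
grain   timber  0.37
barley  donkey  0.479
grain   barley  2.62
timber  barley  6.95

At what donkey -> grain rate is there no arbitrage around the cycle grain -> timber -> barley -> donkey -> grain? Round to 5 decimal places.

0.81185

Known legs of the cycle: 0.37 × 6.95 × 0.479 = 1.2317485
For no arbitrage the full-cycle product must be 1, so the missing rate is 1 / 1.2317485 ≈ 0.8118540.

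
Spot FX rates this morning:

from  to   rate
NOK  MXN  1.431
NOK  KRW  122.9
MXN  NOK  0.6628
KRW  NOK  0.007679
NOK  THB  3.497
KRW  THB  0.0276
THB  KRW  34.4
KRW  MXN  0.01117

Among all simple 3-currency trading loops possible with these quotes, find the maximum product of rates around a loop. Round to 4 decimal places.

0.9238

NOK→THB→KRW→NOK: 3.497 × 34.4 × 0.007679 = 0.92376
NOK→KRW→MXN→NOK: 122.9 × 0.01117 × 0.6628 = 0.90989
Maximum is NOK→THB→KRW→NOK at 0.9238; no arbitrage — every cycle loses value.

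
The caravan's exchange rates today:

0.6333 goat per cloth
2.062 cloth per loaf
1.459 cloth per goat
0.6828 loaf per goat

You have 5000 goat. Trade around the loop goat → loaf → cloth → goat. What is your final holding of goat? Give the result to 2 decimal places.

4458.22

5000 goat × 0.6828 = 3414 loaf
3414 loaf × 2.062 = 7039.668 cloth
7039.668 cloth × 0.6333 = 4458.2217444 goat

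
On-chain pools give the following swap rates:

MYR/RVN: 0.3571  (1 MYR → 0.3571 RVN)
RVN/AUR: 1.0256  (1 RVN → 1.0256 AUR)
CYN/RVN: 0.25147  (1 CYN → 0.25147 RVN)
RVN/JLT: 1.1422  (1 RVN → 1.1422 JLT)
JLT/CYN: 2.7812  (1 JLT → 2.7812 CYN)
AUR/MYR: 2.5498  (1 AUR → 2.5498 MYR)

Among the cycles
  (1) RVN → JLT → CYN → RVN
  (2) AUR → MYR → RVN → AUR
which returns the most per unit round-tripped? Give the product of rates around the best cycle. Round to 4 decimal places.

0.9338

(1) 1.1422 × 2.7812 × 0.25147 = 0.79884
(2) 2.5498 × 0.3571 × 1.0256 = 0.93384
Highest is cycle (2) at 0.9338 (≤1, no arbitrage).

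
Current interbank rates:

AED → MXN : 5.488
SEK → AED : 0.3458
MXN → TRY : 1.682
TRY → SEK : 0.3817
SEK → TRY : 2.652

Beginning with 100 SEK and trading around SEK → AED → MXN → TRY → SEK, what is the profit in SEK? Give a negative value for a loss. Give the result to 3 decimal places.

21.839

100 SEK × 0.3458 = 34.58 AED
34.58 AED × 5.488 = 189.77504 MXN
189.77504 MXN × 1.682 = 319.20161728 TRY
319.20161728 TRY × 0.3817 = 121.839257315776 SEK
Net change: 121.839257315776 − 100 = 21.839257315776 SEK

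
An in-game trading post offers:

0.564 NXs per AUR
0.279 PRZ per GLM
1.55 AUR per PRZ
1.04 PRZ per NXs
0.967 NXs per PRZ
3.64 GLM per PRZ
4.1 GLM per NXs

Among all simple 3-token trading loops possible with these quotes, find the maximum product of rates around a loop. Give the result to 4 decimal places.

PRZ→NXs→GLM→PRZ: 0.967 × 4.1 × 0.279 = 1.10615
PRZ→AUR→NXs→PRZ: 1.55 × 0.564 × 1.04 = 0.90917
Maximum is PRZ→NXs→GLM→PRZ at 1.1062; arbitrage exists.

1.1062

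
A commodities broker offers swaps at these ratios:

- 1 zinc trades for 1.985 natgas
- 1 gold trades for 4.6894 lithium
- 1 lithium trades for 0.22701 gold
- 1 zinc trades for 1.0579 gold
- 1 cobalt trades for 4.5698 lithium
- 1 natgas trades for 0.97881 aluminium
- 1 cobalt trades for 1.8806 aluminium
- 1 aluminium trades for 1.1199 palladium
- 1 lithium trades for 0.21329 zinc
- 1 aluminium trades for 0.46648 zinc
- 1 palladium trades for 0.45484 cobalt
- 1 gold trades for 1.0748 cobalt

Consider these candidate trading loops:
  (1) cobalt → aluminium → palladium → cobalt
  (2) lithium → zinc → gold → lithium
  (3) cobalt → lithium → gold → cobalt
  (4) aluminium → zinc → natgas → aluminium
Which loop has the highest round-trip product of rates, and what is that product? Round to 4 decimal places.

(1) 1.8806 × 1.1199 × 0.45484 = 0.95793
(2) 0.21329 × 1.0579 × 4.6894 = 1.05811
(3) 4.5698 × 0.22701 × 1.0748 = 1.11499
(4) 0.46648 × 1.985 × 0.97881 = 0.90634
Highest is cycle (3) at 1.1150 (>1, arbitrage).

1.1150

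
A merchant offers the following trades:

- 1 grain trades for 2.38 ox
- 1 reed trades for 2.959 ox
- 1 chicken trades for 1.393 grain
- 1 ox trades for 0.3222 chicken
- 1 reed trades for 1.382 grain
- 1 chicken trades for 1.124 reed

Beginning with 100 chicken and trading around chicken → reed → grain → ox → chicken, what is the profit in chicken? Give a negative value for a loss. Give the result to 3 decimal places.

19.118

100 chicken × 1.124 = 112.4 reed
112.4 reed × 1.382 = 155.3368 grain
155.3368 grain × 2.38 = 369.701584 ox
369.701584 ox × 0.3222 = 119.1178503648 chicken
Net change: 119.1178503648 − 100 = 19.1178503648 chicken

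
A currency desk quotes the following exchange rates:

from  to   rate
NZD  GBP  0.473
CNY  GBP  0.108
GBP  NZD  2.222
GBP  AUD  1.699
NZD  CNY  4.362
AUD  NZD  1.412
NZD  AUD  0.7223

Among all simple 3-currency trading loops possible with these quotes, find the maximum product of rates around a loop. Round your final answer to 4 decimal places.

1.1347

GBP→AUD→NZD→GBP: 1.699 × 1.412 × 0.473 = 1.13472
CNY→GBP→NZD→CNY: 0.108 × 2.222 × 4.362 = 1.04678
Maximum is GBP→AUD→NZD→GBP at 1.1347; arbitrage exists.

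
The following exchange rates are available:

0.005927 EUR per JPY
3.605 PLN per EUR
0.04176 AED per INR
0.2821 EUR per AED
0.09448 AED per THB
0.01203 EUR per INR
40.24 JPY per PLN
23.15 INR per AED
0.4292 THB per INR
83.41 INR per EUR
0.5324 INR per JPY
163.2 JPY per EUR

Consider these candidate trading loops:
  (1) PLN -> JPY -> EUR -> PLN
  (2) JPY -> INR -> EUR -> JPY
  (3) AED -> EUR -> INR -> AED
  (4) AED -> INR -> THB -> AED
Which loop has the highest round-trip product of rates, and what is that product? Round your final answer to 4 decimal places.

1.0453

(1) 40.24 × 0.005927 × 3.605 = 0.85980
(2) 0.5324 × 0.01203 × 163.2 = 1.04526
(3) 0.2821 × 83.41 × 0.04176 = 0.98261
(4) 23.15 × 0.4292 × 0.09448 = 0.93875
Highest is cycle (2) at 1.0453 (>1, arbitrage).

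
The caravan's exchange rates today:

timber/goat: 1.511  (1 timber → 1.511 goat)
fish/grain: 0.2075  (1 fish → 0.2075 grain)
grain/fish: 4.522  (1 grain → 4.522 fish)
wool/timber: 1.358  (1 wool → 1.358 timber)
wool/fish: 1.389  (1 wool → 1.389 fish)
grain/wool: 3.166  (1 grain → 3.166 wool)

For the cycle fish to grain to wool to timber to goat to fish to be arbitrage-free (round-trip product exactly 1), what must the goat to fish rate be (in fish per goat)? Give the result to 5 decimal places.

Known legs of the cycle: 0.2075 × 3.166 × 1.358 × 1.511 = 1.34801040941
For no arbitrage the full-cycle product must be 1, so the missing rate is 1 / 1.34801040941 ≈ 0.7418340.

0.74183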